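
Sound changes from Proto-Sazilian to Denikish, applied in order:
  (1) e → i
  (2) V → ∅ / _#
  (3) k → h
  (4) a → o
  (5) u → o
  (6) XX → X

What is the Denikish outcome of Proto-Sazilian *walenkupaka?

wolinhopoh

Denikish: *walenkupaka
  walenkupaka → walinkupaka   [vowel merger]
  walinkupaka → walinkupak   [apocope]
  walinkupak → walinhupah   [unconditioned shift]
  walinhupah → wolinhupoh   [vowel merger]
  wolinhupoh → wolinhopoh   [vowel merger]
  wolinhopoh (rule 6 does not apply)
  giving Denikish wolinhopoh.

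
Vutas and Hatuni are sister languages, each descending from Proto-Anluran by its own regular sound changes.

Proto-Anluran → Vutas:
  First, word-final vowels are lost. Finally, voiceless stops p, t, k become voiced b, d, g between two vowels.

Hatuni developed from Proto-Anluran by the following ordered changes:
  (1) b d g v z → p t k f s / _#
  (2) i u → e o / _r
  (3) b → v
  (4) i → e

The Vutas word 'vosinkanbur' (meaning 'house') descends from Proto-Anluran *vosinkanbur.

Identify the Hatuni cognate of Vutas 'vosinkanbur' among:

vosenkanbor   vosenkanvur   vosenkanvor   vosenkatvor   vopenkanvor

Hatuni: start from *vosinkanbur.
  rule 1: no change — vosinkanbur
  rule 2 (pre-rhotic lowering): vosinkanbur → vosinkanbor
  rule 3 (unconditioned shift): vosinkanbor → vosinkanvor
  rule 4 (vowel merger): vosinkanvor → vosenkanvor
  ⇒ Hatuni vosenkanvor
Among the options, 'vosenkanvor' alone shows every Hatuni change applied in order.

vosenkanvor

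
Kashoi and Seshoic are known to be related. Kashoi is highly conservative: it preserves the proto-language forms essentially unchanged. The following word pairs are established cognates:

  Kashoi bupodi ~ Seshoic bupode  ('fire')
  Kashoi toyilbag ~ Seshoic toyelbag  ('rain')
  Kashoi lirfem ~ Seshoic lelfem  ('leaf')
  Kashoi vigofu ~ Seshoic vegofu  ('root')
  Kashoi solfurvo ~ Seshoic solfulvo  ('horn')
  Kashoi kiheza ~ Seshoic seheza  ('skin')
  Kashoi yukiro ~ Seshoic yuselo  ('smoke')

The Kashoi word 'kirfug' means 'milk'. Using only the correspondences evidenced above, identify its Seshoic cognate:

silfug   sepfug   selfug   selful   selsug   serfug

selfug

kiheza ~ seheza — Kashoi k corresponds to Seshoic s word-initially before a front vowel.
lirfem ~ lelfem, yukiro ~ yuselo — Kashoi i corresponds to Seshoic e after a consonant, before r.
lirfem ~ lelfem — Kashoi r corresponds to Seshoic l after a vowel, before a labial obstruent.
Applying these to Kashoi 'kirfug':
  kirfug → sirfug   (k→s word-initially before a front vowel)
  sirfug → serfug   (i→e after a consonant, before r)
  serfug → selfug   (r→l after a vowel, before a labial obstruent)
So the Seshoic cognate is 'selfug'.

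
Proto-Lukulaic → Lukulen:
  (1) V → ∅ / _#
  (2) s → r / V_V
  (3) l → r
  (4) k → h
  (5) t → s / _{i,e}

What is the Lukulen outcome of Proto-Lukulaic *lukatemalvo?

ruhasemarv

Lukulen: *lukatemalvo
  lukatemalvo → lukatemalv   [apocope]
  lukatemalv (rule 2 does not apply)
  lukatemalv → rukatemarv   [unconditioned shift]
  rukatemarv → ruhatemarv   [unconditioned shift]
  ruhatemarv → ruhasemarv   [palatalisation]
  giving Lukulen ruhasemarv.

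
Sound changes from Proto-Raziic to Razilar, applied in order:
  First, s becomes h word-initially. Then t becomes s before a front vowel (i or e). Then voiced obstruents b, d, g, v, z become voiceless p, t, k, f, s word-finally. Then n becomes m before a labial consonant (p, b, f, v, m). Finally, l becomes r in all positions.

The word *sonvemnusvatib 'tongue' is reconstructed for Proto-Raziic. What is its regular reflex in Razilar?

homvemnusvasip

Razilar: *sonvemnusvatib
  sonvemnusvatib → honvemnusvatib   [debuccalisation]
  honvemnusvatib → honvemnusvasib   [palatalisation]
  honvemnusvasib → honvemnusvasip   [final devoicing]
  honvemnusvasip → homvemnusvasip   [nasal place assimilation]
  homvemnusvasip (rule 5 does not apply)
  giving Razilar homvemnusvasip.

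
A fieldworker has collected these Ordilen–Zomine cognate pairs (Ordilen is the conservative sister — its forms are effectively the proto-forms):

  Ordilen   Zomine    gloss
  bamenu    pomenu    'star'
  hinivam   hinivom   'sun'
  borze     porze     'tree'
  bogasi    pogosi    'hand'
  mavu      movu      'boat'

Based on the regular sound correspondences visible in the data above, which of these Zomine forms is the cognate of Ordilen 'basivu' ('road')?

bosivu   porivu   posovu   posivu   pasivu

bamenu ~ pomenu — Ordilen b corresponds to Zomine p word-initially before a back vowel.
bogasi ~ pogosi — Ordilen a corresponds to Zomine o after a consonant, before a consonant other than r, m, n, p, b, f, v.
Applying these to Ordilen 'basivu':
  basivu → pasivu   (b→p word-initially before a back vowel)
  pasivu → posivu   (a→o after a consonant, before a consonant other than r, m, n, p, b, f, v)
So the Zomine cognate is 'posivu'.

posivu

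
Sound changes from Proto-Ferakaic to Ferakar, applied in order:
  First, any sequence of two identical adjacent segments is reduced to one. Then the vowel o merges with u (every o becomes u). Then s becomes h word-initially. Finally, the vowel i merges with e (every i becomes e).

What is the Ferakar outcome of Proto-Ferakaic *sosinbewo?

Ferakar: start from *sosinbewo.
  rule 1: no change — sosinbewo
  rule 2 (vowel merger): sosinbewo → susinbewu
  rule 3 (debuccalisation): susinbewu → husinbewu
  rule 4 (vowel merger): husinbewu → husenbewu
  ⇒ Ferakar husenbewu

husenbewu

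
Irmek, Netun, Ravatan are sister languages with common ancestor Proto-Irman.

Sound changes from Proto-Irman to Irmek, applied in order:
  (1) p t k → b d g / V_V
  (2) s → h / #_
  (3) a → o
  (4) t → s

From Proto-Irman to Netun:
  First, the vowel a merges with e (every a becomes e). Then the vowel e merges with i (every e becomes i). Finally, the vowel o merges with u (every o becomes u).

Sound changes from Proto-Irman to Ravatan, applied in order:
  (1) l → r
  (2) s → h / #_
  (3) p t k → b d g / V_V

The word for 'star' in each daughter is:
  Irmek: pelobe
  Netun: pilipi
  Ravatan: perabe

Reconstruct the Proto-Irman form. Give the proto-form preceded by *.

Position 3: Irmek has l, Netun has l, Ravatan has r. Irmek preserves l here (none of its changes turn any other segment into l), so the proto-segment is *l.
Position 2: Irmek has e, Netun has i, Ravatan has e. Irmek preserves e here (none of its changes turn any other segment into e), so the proto-segment is *e.
Position 4: Irmek has o, Netun has i, Ravatan has a. Ravatan preserves a here (none of its changes turn any other segment into a), so the proto-segment is *a.
This points to *pelape. Verify forward in each daughter:
Irmek: start from *pelape.
  rule 1 (intervocalic voicing): pelape → pelabe
  rule 2: no change — pelabe
  rule 3 (vowel merger): pelabe → pelobe
  rule 4: no change — pelobe
  ⇒ Irmek pelobe
Netun: *pelape > pelepe > pilipi  (by vowel merger, vowel merger)
Ravatan: *pelape > perape > perabe  (by unconditioned shift, intervocalic voicing)
*pelape is the unique common source.

*pelape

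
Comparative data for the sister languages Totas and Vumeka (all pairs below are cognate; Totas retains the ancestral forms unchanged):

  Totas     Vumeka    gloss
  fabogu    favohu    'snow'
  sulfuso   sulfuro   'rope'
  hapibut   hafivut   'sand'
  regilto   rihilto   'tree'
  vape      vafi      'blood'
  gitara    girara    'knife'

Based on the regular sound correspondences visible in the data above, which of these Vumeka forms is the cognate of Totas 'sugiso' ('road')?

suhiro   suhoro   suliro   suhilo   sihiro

suhiro

regilto ~ rihilto — Totas g corresponds to Vumeka h between vowels (before a front vowel).
sulfuso ~ sulfuro — Totas s corresponds to Vumeka r between vowels (before a back vowel).
Applying these to Totas 'sugiso':
  sugiso → suhiso   (g→h between vowels (before a front vowel))
  suhiso → suhiro   (s→r between vowels (before a back vowel))
So the Vumeka cognate is 'suhiro'.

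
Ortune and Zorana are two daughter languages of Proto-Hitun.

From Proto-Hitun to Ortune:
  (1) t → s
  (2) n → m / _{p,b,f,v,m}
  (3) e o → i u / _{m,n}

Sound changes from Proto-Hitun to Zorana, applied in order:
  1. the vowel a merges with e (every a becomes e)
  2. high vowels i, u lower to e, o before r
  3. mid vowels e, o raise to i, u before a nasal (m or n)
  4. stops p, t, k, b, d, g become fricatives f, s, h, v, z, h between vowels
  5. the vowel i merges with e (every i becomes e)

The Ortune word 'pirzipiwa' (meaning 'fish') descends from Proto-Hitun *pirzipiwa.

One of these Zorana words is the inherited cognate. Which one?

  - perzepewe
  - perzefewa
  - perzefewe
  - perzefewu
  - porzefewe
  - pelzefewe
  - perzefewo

perzefewe

Zorana: *pirzipiwa > pirzipiwe > perzipiwe > perzifiwe > perzefewe  (by vowel merger, pre-rhotic lowering, intervocalic lenition, vowel merger)
Only 'perzefewe' matches the regular Zorana development of *pirzipiwa.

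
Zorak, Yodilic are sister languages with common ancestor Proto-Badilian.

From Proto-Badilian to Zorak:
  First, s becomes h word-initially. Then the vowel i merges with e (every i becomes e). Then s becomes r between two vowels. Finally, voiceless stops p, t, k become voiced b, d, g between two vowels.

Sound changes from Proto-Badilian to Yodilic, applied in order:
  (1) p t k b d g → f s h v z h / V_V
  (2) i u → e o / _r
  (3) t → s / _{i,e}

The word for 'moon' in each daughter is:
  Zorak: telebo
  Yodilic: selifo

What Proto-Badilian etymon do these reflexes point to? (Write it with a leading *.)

Position 4: Zorak has e, Yodilic has i. Yodilic preserves i here (none of its changes turn any other segment into i), so the proto-segment is *i.
Position 5: Zorak has b, Yodilic has f. Taking the neighbouring segments as reconstructed: Zorak b could go back to *p or *b; Yodilic f could go back to *p or *f — the one source consistent with every daughter is *p.
Verify the candidate proto-form against each daughter:
Zorak: *telipo > telepo > telebo  (by vowel merger, intervocalic voicing)
Yodilic: *telipo > telifo > selifo  (by intervocalic lenition, palatalisation)
No other proto-form is consistent with every reflex, so the reconstruction is *telipo.

*telipo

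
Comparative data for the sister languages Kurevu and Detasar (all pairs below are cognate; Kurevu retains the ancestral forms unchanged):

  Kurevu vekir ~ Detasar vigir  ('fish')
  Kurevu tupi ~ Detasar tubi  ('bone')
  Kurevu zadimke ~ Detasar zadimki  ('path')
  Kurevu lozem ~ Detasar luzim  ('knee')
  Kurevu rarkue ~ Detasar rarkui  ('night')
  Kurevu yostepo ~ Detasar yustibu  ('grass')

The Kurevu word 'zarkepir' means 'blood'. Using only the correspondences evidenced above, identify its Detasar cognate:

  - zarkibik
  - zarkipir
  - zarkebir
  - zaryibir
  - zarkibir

zarkibir

yostepo ~ yustibu — Kurevu e corresponds to Detasar i after a consonant, before a labial obstruent.
tupi ~ tubi — Kurevu p corresponds to Detasar b between vowels (before a front vowel).
Applying these to Kurevu 'zarkepir':
  zarkepir → zarkipir   (e→i after a consonant, before a labial obstruent)
  zarkipir → zarkibir   (p→b between vowels (before a front vowel))
So the Detasar cognate is 'zarkibir'.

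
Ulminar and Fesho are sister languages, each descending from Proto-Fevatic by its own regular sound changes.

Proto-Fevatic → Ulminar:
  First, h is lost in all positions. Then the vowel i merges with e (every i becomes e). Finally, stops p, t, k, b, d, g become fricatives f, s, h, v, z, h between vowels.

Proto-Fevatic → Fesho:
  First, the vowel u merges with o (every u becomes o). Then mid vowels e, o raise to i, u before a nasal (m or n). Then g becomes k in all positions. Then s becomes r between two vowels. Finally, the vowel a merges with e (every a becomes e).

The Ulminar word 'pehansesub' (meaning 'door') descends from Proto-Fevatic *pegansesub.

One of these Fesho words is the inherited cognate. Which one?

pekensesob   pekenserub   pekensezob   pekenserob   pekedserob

Fesho: *pegansesub
  pegansesub → pegansesob   [vowel merger]
  pegansesob (rule 2 does not apply)
  pegansesob → pekansesob   [unconditioned shift]
  pekansesob → pekanserob   [rhotacism]
  pekanserob → pekenserob   [vowel merger]
  giving Fesho pekenserob.
The other candidates each miss or misapply at least one Fesho change.

pekenserob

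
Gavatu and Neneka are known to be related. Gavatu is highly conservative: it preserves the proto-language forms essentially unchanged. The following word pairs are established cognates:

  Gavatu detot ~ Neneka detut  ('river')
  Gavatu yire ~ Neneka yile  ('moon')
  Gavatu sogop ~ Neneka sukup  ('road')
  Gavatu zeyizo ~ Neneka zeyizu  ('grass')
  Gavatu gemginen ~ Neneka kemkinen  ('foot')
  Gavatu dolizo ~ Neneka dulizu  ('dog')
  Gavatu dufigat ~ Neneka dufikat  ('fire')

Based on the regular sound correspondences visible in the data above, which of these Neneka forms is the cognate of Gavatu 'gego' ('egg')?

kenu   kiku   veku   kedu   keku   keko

keku

gemginen ~ kemkinen — Gavatu g corresponds to Neneka k word-initially before a front vowel.
sogop ~ sukup — Gavatu g corresponds to Neneka k between vowels (before a back vowel).
zeyizo ~ zeyizu, dolizo ~ dulizu — Gavatu o corresponds to Neneka u word-finally.
Applying these to Gavatu 'gego':
  gego → kego   (g→k word-initially before a front vowel)
  kego → keko   (g→k between vowels (before a back vowel))
  keko → keku   (o→u word-finally)
So the Neneka cognate is 'keku'.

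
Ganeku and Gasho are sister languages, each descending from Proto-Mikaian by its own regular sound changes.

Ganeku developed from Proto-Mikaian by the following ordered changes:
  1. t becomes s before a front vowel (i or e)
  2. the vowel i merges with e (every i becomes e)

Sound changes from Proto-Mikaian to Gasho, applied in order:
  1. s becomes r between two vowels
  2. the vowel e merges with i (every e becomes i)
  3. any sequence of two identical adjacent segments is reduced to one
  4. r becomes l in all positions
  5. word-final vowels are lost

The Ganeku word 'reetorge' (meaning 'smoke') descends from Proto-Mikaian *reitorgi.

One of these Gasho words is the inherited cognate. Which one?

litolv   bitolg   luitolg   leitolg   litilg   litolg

litolg

Gasho: start from *reitorgi.
  rule 1: no change — reitorgi
  rule 2 (vowel merger): reitorgi → riitorgi
  rule 3 (degemination): riitorgi → ritorgi
  rule 4 (unconditioned shift): ritorgi → litolgi
  rule 5 (apocope): litolgi → litolg
  ⇒ Gasho litolg
The other candidates each miss or misapply at least one Gasho change.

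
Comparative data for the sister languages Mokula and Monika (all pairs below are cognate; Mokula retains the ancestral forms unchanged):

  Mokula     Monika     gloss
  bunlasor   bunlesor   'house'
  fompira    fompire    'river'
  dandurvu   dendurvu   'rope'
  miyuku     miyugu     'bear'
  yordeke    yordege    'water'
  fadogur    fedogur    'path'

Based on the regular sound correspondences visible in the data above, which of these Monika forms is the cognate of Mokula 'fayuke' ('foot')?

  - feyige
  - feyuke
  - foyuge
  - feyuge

feyuge

bunlasor ~ bunlesor, fadogur ~ fedogur — Mokula a corresponds to Monika e after a consonant, before a consonant other than r, m, n, p, b, f, v.
yordeke ~ yordege — Mokula k corresponds to Monika g between vowels (before a front vowel).
Applying these to Mokula 'fayuke':
  fayuke → feyuke   (a→e after a consonant, before a consonant other than r, m, n, p, b, f, v)
  feyuke → feyuge   (k→g between vowels (before a front vowel))
So the Monika cognate is 'feyuge'.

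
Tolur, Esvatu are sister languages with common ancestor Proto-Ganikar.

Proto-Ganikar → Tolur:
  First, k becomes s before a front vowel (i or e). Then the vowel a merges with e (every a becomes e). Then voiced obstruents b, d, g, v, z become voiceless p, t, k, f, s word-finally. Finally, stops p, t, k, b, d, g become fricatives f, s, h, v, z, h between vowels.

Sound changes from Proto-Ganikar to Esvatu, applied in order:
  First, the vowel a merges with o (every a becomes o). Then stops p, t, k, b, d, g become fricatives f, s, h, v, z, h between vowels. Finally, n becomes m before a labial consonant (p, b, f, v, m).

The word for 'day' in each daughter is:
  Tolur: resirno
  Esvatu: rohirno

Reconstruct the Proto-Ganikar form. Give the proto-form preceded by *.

Position 3: Tolur has s, Esvatu has h. Taking the neighbouring segments as reconstructed: Tolur s could go back to *t or *k or *s; Esvatu h could go back to *k or *g or *h — the one source consistent with every daughter is *k.
Position 2: Tolur has e, Esvatu has o. Taking the neighbouring segments as reconstructed: Tolur e could go back to *a or *e; Esvatu o could go back to *a or *o — the one source consistent with every daughter is *a.
The remaining positions agree across the daughters. Check the candidate against every language:
Tolur: *rakirno > rasirno > resirno  (by palatalisation, vowel merger)
Esvatu: start from *rakirno.
  rule 1 (vowel merger): rakirno → rokirno
  rule 2 (intervocalic lenition): rokirno → rohirno
  rule 3: no change — rohirno
  ⇒ Esvatu rohirno
*rakirno is the unique common source.

*rakirno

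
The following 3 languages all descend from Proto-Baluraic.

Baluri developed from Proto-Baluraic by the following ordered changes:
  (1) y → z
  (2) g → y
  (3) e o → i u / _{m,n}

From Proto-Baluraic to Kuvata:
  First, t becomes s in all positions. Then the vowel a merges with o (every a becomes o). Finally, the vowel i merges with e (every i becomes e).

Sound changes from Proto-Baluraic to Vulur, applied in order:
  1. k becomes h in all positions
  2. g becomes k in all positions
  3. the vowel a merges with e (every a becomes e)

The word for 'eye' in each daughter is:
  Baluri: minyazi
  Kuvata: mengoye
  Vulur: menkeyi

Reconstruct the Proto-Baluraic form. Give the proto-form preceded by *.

*mengayi

Position 2: Baluri has i, Kuvata has e, Vulur has e. Taking the neighbouring segments as reconstructed: Baluri i could go back to *e or *i; Kuvata e could go back to *e or *i; Vulur e could go back to *a or *e — the one source consistent with every daughter is *e.
Position 6: Baluri has z, Kuvata has y, Vulur has y. Kuvata preserves y here (none of its changes turn any other segment into y), so the proto-segment is *y.
Position 7: Baluri has i, Kuvata has e, Vulur has i. Vulur preserves i here (none of its changes turn any other segment into i), so the proto-segment is *i.
Continuing position by position gives *mengayi; check it forward:
Baluri: *mengayi
  mengayi → mengazi   [unconditioned shift]
  mengazi → menyazi   [unconditioned shift]
  menyazi → minyazi   [pre-nasal raising]
  giving Baluri minyazi.
Kuvata: start from *mengayi.
  rule 1: no change — mengayi
  rule 2 (vowel merger): mengayi → mengoyi
  rule 3 (vowel merger): mengoyi → mengoye
  ⇒ Kuvata mengoye
Vulur: *mengayi > menkayi > menkeyi  (by unconditioned shift, vowel merger)
Only *mengayi yields all of Baluri minyazi, Kuvata mengoye, Vulur menkeyi.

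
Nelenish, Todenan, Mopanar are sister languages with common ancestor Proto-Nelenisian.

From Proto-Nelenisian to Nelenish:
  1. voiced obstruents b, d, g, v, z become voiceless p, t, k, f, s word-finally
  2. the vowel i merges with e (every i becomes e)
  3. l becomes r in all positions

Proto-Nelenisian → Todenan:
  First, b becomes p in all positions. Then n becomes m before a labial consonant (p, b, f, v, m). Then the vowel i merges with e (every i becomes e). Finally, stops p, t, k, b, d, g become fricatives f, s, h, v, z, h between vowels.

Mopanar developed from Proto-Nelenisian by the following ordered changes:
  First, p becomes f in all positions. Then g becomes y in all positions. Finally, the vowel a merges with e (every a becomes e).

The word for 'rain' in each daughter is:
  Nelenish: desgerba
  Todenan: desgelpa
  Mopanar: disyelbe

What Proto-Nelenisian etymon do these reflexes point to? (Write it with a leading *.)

*disgelba

Position 4: Nelenish has g, Todenan has g, Mopanar has y. Nelenish preserves g here (none of its changes turn any other segment into g), so the proto-segment is *g.
Position 2: Nelenish has e, Todenan has e, Mopanar has i. Mopanar preserves i here (none of its changes turn any other segment into i), so the proto-segment is *i.
Position 8: Nelenish has a, Todenan has a, Mopanar has e. Nelenish preserves a here (none of its changes turn any other segment into a), so the proto-segment is *a.
Verify the candidate proto-form against each daughter:
Nelenish: start from *disgelba.
  rule 1: no change — disgelba
  rule 2 (vowel merger): disgelba → desgelba
  rule 3 (unconditioned shift): desgelba → desgerba
  ⇒ Nelenish desgerba
Todenan: start from *disgelba.
  rule 1 (unconditioned shift): disgelba → disgelpa
  rule 2: no change — disgelpa
  rule 3 (vowel merger): disgelpa → desgelpa
  rule 4: no change — desgelpa
  ⇒ Todenan desgelpa
Mopanar: *disgelba
  disgelba (rule 1 does not apply)
  disgelba → disyelba   [unconditioned shift]
  disyelba → disyelbe   [vowel merger]
  giving Mopanar disyelbe.
*disgelba is the unique common source.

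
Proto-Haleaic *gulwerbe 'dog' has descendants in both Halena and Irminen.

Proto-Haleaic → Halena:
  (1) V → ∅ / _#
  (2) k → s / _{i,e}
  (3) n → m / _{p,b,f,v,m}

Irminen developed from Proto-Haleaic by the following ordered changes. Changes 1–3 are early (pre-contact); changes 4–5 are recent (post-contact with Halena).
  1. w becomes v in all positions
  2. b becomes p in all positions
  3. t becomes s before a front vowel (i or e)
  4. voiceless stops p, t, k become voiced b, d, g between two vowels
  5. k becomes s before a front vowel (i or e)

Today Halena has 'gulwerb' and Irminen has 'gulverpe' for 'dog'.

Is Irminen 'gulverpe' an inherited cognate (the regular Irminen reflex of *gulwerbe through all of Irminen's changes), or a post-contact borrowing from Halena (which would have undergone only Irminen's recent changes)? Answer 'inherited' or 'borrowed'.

If inherited, *gulwerbe would pass through all of Irminen's changes:
Irminen: *gulwerbe > gulverbe > gulverpe  (by unconditioned shift, unconditioned shift)
If borrowed from Halena 'gulwerb' after the early changes, it would undergo only the recent ones:
  rule 4 (intervocalic voicing): no change (gulwerb)
  rule 5 (palatalisation): no change (gulwerb)
  ⇒ as a loan: gulwerb
Irminen 'gulverpe' matches the inherited outcome exactly, so it is an inherited cognate, not a loan.

inherited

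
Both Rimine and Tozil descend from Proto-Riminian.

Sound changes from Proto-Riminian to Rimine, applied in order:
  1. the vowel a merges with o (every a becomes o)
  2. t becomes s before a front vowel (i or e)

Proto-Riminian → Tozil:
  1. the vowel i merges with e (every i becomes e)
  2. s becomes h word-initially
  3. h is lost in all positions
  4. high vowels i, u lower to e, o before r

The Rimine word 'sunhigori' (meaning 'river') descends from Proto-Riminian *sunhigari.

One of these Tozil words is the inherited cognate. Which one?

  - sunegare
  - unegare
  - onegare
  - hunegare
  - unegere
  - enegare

Tozil: *sunhigari
  sunhigari → sunhegare   [vowel merger]
  sunhegare → hunhegare   [debuccalisation]
  hunhegare → unegare   [h-loss]
  unegare (rule 4 does not apply)
  giving Tozil unegare.
Among the options, 'unegare' alone shows every Tozil change applied in order.

unegare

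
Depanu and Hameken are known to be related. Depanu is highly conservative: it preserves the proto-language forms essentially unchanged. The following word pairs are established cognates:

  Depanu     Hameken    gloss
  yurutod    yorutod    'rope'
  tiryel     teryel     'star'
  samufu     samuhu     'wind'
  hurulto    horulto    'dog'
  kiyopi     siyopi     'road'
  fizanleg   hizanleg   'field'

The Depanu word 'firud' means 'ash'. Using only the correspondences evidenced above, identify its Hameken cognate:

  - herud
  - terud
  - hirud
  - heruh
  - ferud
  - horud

herud

fizanleg ~ hizanleg — Depanu f corresponds to Hameken h word-initially before a front vowel.
tiryel ~ teryel — Depanu i corresponds to Hameken e after a consonant, before r.
Applying these to Depanu 'firud':
  firud → hirud   (f→h word-initially before a front vowel)
  hirud → herud   (i→e after a consonant, before r)
So the Hameken cognate is 'herud'.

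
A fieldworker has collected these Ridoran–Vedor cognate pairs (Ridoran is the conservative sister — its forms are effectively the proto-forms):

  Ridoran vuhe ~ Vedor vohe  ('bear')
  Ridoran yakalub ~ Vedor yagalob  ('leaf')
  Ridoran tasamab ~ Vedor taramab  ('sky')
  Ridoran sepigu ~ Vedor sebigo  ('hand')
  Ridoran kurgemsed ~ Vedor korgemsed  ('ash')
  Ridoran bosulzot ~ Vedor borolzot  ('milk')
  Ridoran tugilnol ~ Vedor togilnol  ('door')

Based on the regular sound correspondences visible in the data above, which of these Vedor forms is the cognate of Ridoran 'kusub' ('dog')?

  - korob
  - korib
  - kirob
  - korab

korob

vuhe ~ vohe, bosulzot ~ borolzot — Ridoran u corresponds to Vedor o after a consonant, before a consonant other than r, m, n, p, b, f, v.
bosulzot ~ borolzot — Ridoran s corresponds to Vedor r between vowels (before a back vowel).
yakalub ~ yagalob — Ridoran u corresponds to Vedor o after a consonant, before a labial obstruent.
Applying these to Ridoran 'kusub':
  kusub → kosub   (u→o after a consonant, before a consonant other than r, m, n, p, b, f, v)
  kosub → korub   (s→r between vowels (before a back vowel))
  korub → korob   (u→o after a consonant, before a labial obstruent)
So the Vedor cognate is 'korob'.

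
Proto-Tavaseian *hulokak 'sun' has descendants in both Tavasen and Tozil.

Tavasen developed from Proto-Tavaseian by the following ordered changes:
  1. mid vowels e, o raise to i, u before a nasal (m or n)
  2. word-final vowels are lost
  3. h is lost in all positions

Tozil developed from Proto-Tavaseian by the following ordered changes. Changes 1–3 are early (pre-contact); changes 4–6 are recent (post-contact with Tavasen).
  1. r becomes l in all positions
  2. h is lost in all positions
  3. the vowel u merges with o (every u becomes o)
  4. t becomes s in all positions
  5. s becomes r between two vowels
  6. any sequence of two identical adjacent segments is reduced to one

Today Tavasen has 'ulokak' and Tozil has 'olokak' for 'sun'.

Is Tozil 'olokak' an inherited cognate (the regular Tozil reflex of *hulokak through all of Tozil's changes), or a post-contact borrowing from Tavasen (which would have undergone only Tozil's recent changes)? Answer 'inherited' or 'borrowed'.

inherited

If inherited, *hulokak would pass through all of Tozil's changes:
Tozil: *hulokak
  hulokak (rule 1 does not apply)
  hulokak → ulokak   [h-loss]
  ulokak → olokak   [vowel merger]
  olokak (rule 4 does not apply)
  olokak (rule 5 does not apply)
  olokak (rule 6 does not apply)
  giving Tozil olokak.
If borrowed from Tavasen 'ulokak' after the early changes, it would undergo only the recent ones:
  rule 4 (unconditioned shift): no change (ulokak)
  rule 5 (rhotacism): no change (ulokak)
  rule 6 (degemination): no change (ulokak)
  ⇒ as a loan: ulokak
Tozil 'olokak' matches the inherited outcome exactly, so it is an inherited cognate, not a loan.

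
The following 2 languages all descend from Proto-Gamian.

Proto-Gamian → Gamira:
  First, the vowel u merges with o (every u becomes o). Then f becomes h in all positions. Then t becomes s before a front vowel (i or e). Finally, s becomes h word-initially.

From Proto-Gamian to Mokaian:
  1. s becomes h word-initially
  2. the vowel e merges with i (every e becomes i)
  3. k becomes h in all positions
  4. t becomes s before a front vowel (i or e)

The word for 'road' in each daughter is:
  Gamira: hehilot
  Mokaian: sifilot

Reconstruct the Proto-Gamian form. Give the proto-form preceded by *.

Position 1: Gamira has h, Mokaian has s. Taking the neighbouring segments as reconstructed: Gamira h could go back to *t or *f or *s or *h; Mokaian s can only go back to *t — the one source consistent with every daughter is *t.
Position 2: Gamira has e, Mokaian has i. Gamira preserves e here (none of its changes turn any other segment into e), so the proto-segment is *e.
Position 3: Gamira has h, Mokaian has f. Mokaian preserves f here (none of its changes turn any other segment into f), so the proto-segment is *f.
The remaining positions agree across the daughters. Check the candidate against every language:
Gamira: start from *tefilot.
  rule 1: no change — tefilot
  rule 2 (unconditioned shift): tefilot → tehilot
  rule 3 (palatalisation): tehilot → sehilot
  rule 4 (debuccalisation): sehilot → hehilot
  ⇒ Gamira hehilot
Mokaian: *tefilot > tifilot > sifilot  (by vowel merger, palatalisation)
*tefilot is the unique common source.

*tefilot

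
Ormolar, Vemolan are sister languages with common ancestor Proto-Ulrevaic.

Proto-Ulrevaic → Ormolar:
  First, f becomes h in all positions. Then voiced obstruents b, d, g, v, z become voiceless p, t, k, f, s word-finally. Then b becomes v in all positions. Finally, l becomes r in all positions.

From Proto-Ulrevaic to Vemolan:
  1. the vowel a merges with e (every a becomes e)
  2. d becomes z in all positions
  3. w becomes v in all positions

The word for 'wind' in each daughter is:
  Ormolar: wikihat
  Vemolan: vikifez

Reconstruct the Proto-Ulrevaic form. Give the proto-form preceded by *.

Position 1: Ormolar has w, Vemolan has v. Ormolar preserves w here (none of its changes turn any other segment into w), so the proto-segment is *w.
Position 6: Ormolar has a, Vemolan has e. Ormolar preserves a here (none of its changes turn any other segment into a), so the proto-segment is *a.
Position 5: Ormolar has h, Vemolan has f. Vemolan preserves f here (none of its changes turn any other segment into f), so the proto-segment is *f.
Continuing position by position gives *wikifad; check it forward:
Ormolar: *wikifad
  wikifad → wikihad   [unconditioned shift]
  wikihad → wikihat   [final devoicing]
  wikihat (rule 3 does not apply)
  wikihat (rule 4 does not apply)
  giving Ormolar wikihat.
Vemolan: *wikifad
  wikifad → wikifed   [vowel merger]
  wikifed → wikifez   [unconditioned shift]
  wikifez → vikifez   [unconditioned shift]
  giving Vemolan vikifez.
Only *wikifad yields all of Ormolar wikihat, Vemolan vikifez.

*wikifad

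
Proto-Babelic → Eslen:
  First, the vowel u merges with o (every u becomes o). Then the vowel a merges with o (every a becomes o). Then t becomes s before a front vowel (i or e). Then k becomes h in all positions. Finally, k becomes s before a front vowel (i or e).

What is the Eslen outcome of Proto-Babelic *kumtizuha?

Eslen: *kumtizuha > komtizoha > komtizoho > komsizoho > homsizoho  (by vowel merger, vowel merger, palatalisation, unconditioned shift)

homsizoho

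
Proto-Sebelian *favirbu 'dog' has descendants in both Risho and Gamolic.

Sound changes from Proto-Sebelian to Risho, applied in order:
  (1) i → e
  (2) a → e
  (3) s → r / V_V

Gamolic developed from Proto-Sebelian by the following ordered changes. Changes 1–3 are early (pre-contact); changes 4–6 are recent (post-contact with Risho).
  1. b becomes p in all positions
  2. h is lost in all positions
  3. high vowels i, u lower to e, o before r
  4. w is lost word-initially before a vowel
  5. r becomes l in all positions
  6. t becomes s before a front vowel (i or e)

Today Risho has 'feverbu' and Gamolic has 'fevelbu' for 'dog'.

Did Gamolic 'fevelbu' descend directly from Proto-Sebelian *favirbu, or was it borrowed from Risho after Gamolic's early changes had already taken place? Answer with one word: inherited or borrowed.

borrowed

If inherited, *favirbu would pass through all of Gamolic's changes:
Gamolic: start from *favirbu.
  rule 1 (unconditioned shift): favirbu → favirpu
  rule 2: no change — favirpu
  rule 3 (pre-rhotic lowering): favirpu → faverpu
  rule 4: no change — faverpu
  rule 5 (unconditioned shift): faverpu → favelpu
  rule 6: no change — favelpu
  ⇒ Gamolic favelpu
If borrowed from Risho 'feverbu' after the early changes, it would undergo only the recent ones:
  rule 4 (glide loss): no change (feverbu)
  rule 5 (unconditioned shift): feverbu → fevelbu
  rule 6 (palatalisation): no change (fevelbu)
  ⇒ as a loan: fevelbu
Gamolic 'fevelbu' matches the loan outcome 'fevelbu', not the inherited 'favelpu' — it skipped the early Gamolic changes, so it was borrowed from Risho.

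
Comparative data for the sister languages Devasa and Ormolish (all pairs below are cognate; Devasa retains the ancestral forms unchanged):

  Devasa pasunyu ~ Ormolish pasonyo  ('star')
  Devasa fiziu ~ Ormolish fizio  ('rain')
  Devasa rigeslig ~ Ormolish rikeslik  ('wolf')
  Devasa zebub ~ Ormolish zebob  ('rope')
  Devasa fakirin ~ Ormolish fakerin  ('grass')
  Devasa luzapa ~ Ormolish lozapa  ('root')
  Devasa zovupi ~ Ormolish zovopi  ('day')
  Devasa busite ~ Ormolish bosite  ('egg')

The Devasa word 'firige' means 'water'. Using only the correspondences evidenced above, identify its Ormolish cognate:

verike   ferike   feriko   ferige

fakirin ~ fakerin — Devasa i corresponds to Ormolish e after a consonant, before r.
rigeslig ~ rikeslik — Devasa g corresponds to Ormolish k between vowels (before a front vowel).
Applying these to Devasa 'firige':
  firige → ferige   (i→e after a consonant, before r)
  ferige → ferike   (g→k between vowels (before a front vowel))
So the Ormolish cognate is 'ferike'.

ferike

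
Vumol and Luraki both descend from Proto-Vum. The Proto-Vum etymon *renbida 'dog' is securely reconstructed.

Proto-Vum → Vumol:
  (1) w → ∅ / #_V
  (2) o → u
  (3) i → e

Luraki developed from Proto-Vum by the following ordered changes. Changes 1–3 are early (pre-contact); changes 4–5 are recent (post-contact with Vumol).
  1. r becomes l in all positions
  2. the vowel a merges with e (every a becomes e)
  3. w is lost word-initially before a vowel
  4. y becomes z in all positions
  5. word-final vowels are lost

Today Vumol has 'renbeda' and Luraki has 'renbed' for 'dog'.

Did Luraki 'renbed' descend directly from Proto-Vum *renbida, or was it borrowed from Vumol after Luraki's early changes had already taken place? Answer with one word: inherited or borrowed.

If inherited, *renbida would pass through all of Luraki's changes:
Luraki: start from *renbida.
  rule 1 (unconditioned shift): renbida → lenbida
  rule 2 (vowel merger): lenbida → lenbide
  rule 3: no change — lenbide
  rule 4: no change — lenbide
  rule 5 (apocope): lenbide → lenbid
  ⇒ Luraki lenbid
If borrowed from Vumol 'renbeda' after the early changes, it would undergo only the recent ones:
  rule 4 (unconditioned shift): no change (renbeda)
  rule 5 (apocope): renbeda → renbed
  ⇒ as a loan: renbed
Luraki 'renbed' matches the loan outcome 'renbed', not the inherited 'lenbid' — it skipped the early Luraki changes, so it was borrowed from Vumol.

borrowed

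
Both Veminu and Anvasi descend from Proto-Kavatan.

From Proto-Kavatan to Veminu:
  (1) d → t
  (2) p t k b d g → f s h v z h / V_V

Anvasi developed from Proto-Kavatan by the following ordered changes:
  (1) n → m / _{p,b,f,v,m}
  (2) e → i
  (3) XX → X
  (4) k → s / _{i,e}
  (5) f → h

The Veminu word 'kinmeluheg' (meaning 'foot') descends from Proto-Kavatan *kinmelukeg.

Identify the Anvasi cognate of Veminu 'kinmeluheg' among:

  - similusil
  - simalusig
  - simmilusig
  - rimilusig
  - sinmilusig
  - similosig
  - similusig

similusig

Anvasi: start from *kinmelukeg.
  rule 1 (nasal place assimilation): kinmelukeg → kimmelukeg
  rule 2 (vowel merger): kimmelukeg → kimmilukig
  rule 3 (degemination): kimmilukig → kimilukig
  rule 4 (palatalisation): kimilukig → similusig
  rule 5: no change — similusig
  ⇒ Anvasi similusig
The other candidates each miss or misapply at least one Anvasi change.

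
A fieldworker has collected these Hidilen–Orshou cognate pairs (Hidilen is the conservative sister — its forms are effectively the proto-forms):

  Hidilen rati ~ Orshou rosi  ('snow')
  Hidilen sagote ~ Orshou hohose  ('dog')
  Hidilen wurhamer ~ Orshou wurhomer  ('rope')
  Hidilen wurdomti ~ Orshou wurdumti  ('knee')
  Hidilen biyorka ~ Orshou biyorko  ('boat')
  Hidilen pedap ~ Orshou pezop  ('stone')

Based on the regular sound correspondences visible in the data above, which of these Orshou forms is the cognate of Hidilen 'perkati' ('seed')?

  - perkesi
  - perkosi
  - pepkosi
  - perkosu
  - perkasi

perkosi

rati ~ rosi, sagote ~ hohose — Hidilen a corresponds to Orshou o after a consonant, before a consonant other than r, m, n, p, b, f, v.
rati ~ rosi — Hidilen t corresponds to Orshou s between vowels (before a front vowel).
Applying these to Hidilen 'perkati':
  perkati → perkoti   (a→o after a consonant, before a consonant other than r, m, n, p, b, f, v)
  perkoti → perkosi   (t→s between vowels (before a front vowel))
So the Orshou cognate is 'perkosi'.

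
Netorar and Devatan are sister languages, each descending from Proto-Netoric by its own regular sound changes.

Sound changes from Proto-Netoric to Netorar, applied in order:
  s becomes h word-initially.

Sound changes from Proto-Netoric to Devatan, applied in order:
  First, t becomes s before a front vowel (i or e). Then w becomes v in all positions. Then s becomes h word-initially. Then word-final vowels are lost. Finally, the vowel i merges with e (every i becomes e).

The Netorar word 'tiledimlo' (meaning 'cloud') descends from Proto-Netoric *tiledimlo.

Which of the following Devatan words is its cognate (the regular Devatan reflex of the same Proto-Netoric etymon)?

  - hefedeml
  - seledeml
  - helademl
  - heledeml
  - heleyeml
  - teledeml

Devatan: *tiledimlo
  tiledimlo → siledimlo   [palatalisation]
  siledimlo (rule 2 does not apply)
  siledimlo → hiledimlo   [debuccalisation]
  hiledimlo → hilediml   [apocope]
  hilediml → heledeml   [vowel merger]
  giving Devatan heledeml.

heledeml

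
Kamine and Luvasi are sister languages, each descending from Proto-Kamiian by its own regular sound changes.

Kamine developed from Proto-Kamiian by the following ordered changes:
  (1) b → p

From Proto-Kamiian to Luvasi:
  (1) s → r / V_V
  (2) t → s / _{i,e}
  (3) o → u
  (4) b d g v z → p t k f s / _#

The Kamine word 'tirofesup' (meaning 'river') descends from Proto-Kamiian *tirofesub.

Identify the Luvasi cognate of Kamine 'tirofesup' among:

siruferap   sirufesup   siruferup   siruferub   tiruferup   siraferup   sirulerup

Luvasi: *tirofesub > tiroferub > siroferub > siruferub > siruferup  (by rhotacism, palatalisation, vowel merger, final devoicing)

siruferup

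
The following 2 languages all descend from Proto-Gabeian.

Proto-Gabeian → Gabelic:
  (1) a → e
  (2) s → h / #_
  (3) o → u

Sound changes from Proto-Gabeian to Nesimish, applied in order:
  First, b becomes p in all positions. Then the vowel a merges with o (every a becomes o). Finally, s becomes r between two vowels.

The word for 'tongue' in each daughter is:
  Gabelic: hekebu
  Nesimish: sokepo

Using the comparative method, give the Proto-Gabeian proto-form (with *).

*sakebo

Position 2: Gabelic has e, Nesimish has o. Taking the neighbouring segments as reconstructed: Gabelic e could go back to *a or *e; Nesimish o could go back to *a or *o — the one source consistent with every daughter is *a.
Position 5: Gabelic has b, Nesimish has p. Gabelic preserves b here (none of its changes turn any other segment into b), so the proto-segment is *b.
Position 1: Gabelic has h, Nesimish has s. Nesimish preserves s here (none of its changes turn any other segment into s), so the proto-segment is *s.
Verify the candidate proto-form against each daughter:
Gabelic: start from *sakebo.
  rule 1 (vowel merger): sakebo → sekebo
  rule 2 (debuccalisation): sekebo → hekebo
  rule 3 (vowel merger): hekebo → hekebu
  ⇒ Gabelic hekebu
Nesimish: *sakebo > sakepo > sokepo  (by unconditioned shift, vowel merger)
No other proto-form is consistent with every reflex, so the reconstruction is *sakebo.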